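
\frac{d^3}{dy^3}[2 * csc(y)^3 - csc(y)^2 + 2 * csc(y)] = 2*(1 - 4/sin(y) + 21/sin(y)^2 + 12/sin(y)^3 - 60/sin(y)^4)*cos(y)/sin(y)^2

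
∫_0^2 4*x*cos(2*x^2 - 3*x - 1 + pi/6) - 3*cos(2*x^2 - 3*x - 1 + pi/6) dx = sqrt(3)*sin(1)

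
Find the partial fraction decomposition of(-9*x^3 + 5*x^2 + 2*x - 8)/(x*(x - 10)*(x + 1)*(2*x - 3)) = 193/(255*(2*x - 3)) - 4/(55*(x + 1)) - 4244/(935*(x - 10)) - 4/(15*x)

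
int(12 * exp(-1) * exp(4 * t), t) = 3*exp(4*t - 1) + C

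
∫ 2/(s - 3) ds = log(2*(s - 3)^2) + C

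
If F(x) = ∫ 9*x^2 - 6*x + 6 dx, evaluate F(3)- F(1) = 66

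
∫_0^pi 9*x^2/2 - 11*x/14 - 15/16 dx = -11*pi^2/28 - 15*pi/16 + 3*pi^3/2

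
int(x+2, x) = x^2/2 + 2*x + C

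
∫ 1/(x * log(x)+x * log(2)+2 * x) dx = log(log(2*x) + 2) + C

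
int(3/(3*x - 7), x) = log(7 - 3*x) + C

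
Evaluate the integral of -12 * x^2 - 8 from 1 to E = -4*exp(3) - 8*E + 12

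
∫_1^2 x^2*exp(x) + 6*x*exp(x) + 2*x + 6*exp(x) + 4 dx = -7*E + 7 + 14*exp(2)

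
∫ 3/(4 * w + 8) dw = 3*log(w + 2)/4 + C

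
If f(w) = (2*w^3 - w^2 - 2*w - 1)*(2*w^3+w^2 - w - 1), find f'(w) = 24*w^5 - 28*w^3 - 15*w^2 + 4*w + 3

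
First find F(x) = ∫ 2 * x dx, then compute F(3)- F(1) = 8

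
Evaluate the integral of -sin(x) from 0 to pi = -2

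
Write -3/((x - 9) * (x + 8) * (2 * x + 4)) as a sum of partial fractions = -1/(68*(x + 8)) + 1/(44*(x + 2)) - 3/(374*(x - 9))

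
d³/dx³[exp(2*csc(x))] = 2*(1 + 6/sin(x) - 6/sin(x)^2 - 12/sin(x)^3 - 4*cos(x)^2/sin(x)^4)*exp(2/sin(x))*cos(x)/sin(x)^2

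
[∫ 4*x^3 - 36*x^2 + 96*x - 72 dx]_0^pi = -36 + (-3 + (-3 + pi)^2)^2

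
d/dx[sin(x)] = cos(x)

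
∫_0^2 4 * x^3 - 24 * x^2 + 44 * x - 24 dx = -8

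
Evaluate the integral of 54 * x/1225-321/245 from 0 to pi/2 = -432/49 - 3*pi/14 + 3*(-12/7 + 3*pi/70)^2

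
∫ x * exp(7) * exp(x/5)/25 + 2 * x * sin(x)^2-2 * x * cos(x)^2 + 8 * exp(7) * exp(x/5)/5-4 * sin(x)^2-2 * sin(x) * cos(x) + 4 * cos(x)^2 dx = (2 - x)*sin(2*x) + (x + 35)*exp(x/5 + 7)/5 + C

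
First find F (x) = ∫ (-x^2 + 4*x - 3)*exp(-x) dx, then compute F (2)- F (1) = exp(-2)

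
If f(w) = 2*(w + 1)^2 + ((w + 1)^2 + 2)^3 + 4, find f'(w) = 6*w^5 + 30*w^4 + 84*w^3 + 132*w^2 + 130*w + 58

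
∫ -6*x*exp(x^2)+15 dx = 15*x - 3*exp(x^2) + C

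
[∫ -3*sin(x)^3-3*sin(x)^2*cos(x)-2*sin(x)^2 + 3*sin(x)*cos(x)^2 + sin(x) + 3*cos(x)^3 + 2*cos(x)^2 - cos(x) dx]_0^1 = -sin(1) - cos(1) + sin(2) + 2*sqrt(2)*sin(pi/4 + 1)^3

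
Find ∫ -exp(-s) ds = exp(-s) + C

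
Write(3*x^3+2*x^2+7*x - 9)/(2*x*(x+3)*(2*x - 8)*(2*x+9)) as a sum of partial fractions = 81/(68*(2*x + 9)) - 31/(84*(x + 3)) + 243/(1904*(x - 4)) + 1/(48*x)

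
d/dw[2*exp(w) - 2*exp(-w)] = (2*exp(2*w) + 2)*exp(-w)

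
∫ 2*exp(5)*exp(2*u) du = exp(2*u + 5) + C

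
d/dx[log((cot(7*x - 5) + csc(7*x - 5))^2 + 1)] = -7/tan(7*x - 5) - 7/sin(7*x - 5)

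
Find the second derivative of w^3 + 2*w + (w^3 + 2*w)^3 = 72*w^7 + 252*w^5 + 240*w^3 + 54*w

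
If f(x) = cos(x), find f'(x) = -sin(x)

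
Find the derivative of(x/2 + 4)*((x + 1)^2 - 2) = 3*x^2/2 + 10*x + 15/2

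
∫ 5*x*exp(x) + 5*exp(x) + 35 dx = 5*x*(exp(x) + 7) + C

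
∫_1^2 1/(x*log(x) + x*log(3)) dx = -log(log(3)) + log(log(6))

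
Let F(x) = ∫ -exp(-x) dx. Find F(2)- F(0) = -1 + exp(-2)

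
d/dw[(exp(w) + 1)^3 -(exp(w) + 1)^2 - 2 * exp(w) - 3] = 3*exp(3*w) + 4*exp(2*w) - exp(w)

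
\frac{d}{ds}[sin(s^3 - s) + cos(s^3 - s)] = sqrt(2)*(3*s^2 - 1)*cos(s^3 - s + pi/4)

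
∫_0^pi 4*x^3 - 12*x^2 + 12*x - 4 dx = -1 + (-1 + pi)^4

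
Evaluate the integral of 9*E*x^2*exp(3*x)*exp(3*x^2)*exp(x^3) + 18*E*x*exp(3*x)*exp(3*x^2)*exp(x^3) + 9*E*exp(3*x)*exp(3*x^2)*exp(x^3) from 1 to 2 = -3*exp(8) + 3*exp(27)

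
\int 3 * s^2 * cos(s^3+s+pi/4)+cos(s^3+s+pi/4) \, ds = sin(s^3 + s + pi/4) + C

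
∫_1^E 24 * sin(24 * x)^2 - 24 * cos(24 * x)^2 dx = sin(48)/2 - sin(24*E)*cos(24*E)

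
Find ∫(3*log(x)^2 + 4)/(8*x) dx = (log(x)^2 + 4)*log(x)/8 + C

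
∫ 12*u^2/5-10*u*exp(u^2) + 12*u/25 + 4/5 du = 4*u^3/5 + 6*u^2/25 + 4*u/5 - 5*exp(u^2) + C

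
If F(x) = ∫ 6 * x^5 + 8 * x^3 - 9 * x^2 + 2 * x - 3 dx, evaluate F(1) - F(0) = -2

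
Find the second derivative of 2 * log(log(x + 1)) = (-2*log(x + 1) - 2)/(x^2*log(x + 1)^2 + 2*x*log(x + 1)^2 + log(x + 1)^2)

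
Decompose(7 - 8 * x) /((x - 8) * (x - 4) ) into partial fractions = 25/(4*(x - 4)) - 57/(4*(x - 8))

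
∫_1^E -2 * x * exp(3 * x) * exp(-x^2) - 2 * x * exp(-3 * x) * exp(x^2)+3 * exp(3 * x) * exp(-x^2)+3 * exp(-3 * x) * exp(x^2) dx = -exp(2) - exp(-3*E + exp(2)) + exp(-2) + exp(-exp(2) + 3*E)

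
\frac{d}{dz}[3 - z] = -1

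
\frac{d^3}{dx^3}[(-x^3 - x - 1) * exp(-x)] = (x^3 - 9*x^2 + 19*x - 8)*exp(-x)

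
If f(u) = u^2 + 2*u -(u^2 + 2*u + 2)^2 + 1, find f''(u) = -12*u^2 - 24*u - 14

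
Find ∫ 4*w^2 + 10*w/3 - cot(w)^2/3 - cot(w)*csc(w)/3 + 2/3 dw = 4*w^3/3 + 5*w^2/3 + w + cot(w)/3 + csc(w)/3 + C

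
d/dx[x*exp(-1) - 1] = exp(-1)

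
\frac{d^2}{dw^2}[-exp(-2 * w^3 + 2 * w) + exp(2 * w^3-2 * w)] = -36*w^4*exp(-2*w^3 + 2*w) + 36*w^4*exp(2*w^3 - 2*w) + 24*w^2*exp(-2*w^3 + 2*w) - 24*w^2*exp(2*w^3 - 2*w) + 12*w*exp(-2*w^3 + 2*w) + 12*w*exp(2*w^3 - 2*w) - 4*exp(-2*w^3 + 2*w) + 4*exp(2*w^3 - 2*w)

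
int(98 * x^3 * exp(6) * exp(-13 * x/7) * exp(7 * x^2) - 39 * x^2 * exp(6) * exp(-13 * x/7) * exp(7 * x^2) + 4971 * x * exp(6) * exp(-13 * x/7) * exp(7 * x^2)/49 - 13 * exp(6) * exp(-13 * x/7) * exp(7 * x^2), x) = (49*x^2 - 13*x + 42)*exp(7*x^2 - 13*x/7 + 6)/7 + C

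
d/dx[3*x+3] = 3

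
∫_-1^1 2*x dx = 0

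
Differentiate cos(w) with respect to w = -sin(w)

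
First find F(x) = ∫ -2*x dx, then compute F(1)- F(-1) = 0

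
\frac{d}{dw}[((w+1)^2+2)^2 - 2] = 4*w^3 + 12*w^2 + 20*w + 12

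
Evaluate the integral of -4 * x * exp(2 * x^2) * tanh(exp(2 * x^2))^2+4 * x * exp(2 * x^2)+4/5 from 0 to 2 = -tanh(1) + tanh(exp(8)) + 8/5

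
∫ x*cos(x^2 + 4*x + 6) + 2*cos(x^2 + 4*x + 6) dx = sin((x + 2)^2 + 2)/2 + C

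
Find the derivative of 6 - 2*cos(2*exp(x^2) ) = 8*x*exp(x^2)*sin(2*exp(x^2))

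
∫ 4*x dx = 2*x^2 + C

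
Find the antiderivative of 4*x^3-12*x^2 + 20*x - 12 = x^4 - 4*x^3 + 10*x^2 - 12*x + C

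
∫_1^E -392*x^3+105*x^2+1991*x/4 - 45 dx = -2*(-10 - 5*E/4 + 7*exp(2))^2 - 28*exp(2) + 5*E + 473/8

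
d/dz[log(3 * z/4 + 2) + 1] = 3/(3*z + 8)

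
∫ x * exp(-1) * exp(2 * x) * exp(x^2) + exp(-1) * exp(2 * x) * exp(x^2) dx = exp((x + 1)^2 - 2)/2 + C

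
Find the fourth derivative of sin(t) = sin(t)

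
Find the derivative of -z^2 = -2*z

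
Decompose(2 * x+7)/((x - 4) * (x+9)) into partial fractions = 11/(13*(x + 9)) + 15/(13*(x - 4))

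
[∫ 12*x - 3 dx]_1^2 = 15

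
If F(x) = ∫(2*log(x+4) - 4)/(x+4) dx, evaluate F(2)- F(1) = -(-2 + log(5))^2 + (-2 + log(6))^2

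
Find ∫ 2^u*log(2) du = 2^u + C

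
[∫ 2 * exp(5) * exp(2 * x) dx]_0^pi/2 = -exp(5) + exp(pi + 5)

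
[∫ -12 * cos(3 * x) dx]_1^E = -4*sin(3*E) + 4*sin(3)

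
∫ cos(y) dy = sin(y) + C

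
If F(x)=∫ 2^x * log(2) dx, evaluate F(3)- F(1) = 6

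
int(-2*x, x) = -x^2 + C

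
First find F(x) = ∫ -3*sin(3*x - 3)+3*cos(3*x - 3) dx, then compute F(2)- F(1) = -1 + cos(3) + sin(3)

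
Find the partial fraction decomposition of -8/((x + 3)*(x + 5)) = 4/(x + 5) - 4/(x + 3)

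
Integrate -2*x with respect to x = -x^2 + C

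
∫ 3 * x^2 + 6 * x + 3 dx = x^3 + 3*x^2 + 3*x + C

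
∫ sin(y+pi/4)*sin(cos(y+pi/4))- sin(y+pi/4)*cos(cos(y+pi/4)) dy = sin(cos(y + pi/4)) + cos(cos(y + pi/4)) + C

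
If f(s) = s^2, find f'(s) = 2*s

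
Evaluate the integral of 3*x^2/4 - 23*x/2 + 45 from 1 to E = 2*(-4 + E/2)^3 + E + (-4 + E/2)^2 + 145/2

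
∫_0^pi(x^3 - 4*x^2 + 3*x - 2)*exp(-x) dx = (-pi^3 - pi + 1 + pi^2)*exp(-pi) - 1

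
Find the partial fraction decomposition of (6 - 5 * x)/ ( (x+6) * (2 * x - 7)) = -23/(19*(2*x - 7)) - 36/(19*(x + 6))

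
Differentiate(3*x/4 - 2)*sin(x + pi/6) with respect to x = 3*x*cos(x + pi/6)/4 + 3*sin(x + pi/6)/4 - 2*cos(x + pi/6)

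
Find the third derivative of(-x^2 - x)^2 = 24*x + 12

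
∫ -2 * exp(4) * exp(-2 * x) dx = exp(4 - 2*x) + C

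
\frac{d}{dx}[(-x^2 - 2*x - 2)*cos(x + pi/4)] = x^2*sin(x + pi/4) + 2*sqrt(2)*x*sin(x) + 2*sqrt(2)*sin(x)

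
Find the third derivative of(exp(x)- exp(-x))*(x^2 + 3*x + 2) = (x^2*exp(2*x) + x^2 + 9*x*exp(2*x) - 3*x + 17*exp(2*x) - 1)*exp(-x)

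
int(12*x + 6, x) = 6*x^2 + 6*x + C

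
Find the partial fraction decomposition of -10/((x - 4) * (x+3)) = 10/(7*(x + 3)) - 10/(7*(x - 4))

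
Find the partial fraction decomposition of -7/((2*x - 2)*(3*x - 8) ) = -21/(10*(3*x - 8)) + 7/(10*(x - 1))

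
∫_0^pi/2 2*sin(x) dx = 2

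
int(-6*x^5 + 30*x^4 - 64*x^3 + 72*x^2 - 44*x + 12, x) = -x^6 + 6*x^5 - 16*x^4 + 24*x^3 - 22*x^2 + 12*x + C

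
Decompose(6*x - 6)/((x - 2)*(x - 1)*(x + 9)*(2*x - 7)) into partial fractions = 8/(25*(2*x - 7)) + 6/(275*(x + 9)) - 2/(11*(x - 2))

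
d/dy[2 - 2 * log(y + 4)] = -2/(y + 4)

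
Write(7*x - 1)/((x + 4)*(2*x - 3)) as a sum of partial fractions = 19/(11*(2*x - 3)) + 29/(11*(x + 4))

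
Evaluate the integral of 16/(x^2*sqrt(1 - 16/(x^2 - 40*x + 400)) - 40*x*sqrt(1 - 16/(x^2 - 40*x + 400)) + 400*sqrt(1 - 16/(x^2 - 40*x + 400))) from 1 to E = -4*acsc(19/4) + 4*acsc(5 - E/4)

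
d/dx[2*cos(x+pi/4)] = -2*sin(x + pi/4)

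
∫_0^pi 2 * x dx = pi^2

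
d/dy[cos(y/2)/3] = -sin(y/2)/6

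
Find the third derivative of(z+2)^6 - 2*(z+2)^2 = 120*z^3 + 720*z^2 + 1440*z + 960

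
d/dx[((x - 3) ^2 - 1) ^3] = 6*x^5 - 90*x^4 + 528*x^3 - 1512*x^2 + 2112*x - 1152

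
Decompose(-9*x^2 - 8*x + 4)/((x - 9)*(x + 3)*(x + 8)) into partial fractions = -508/(85*(x + 8)) + 53/(60*(x + 3)) - 797/(204*(x - 9))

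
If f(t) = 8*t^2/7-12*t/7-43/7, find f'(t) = 16*t/7 - 12/7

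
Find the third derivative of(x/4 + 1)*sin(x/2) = -x*cos(x/2)/32 - 3*sin(x/2)/16 - cos(x/2)/8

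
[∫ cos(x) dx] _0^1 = sin(1)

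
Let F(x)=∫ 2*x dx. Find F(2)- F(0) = 4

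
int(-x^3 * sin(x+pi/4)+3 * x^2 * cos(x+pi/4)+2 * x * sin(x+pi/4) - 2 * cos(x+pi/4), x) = x*(x^2 - 2)*cos(x + pi/4) + C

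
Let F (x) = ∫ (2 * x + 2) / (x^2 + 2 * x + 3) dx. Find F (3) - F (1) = -log(18) + log(54)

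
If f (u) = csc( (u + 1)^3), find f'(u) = -6*(u + 1)^2*cos(u^3 + 3*u^2 + 3*u + 1)/(1 - cos(2*u^3 + 6*u^2 + 6*u + 2))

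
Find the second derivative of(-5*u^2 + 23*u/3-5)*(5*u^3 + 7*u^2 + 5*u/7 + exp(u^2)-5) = -20*u^4*exp(u^2) + 92*u^3*exp(u^2)/3 - 500*u^3 - 70*u^2*exp(u^2) + 40*u^2 + 46*u*exp(u^2) + 1054*u/7 - 20*exp(u^2) - 190/21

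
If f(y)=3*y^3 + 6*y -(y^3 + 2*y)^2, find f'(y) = -6*y^5 - 16*y^3 + 9*y^2 - 8*y + 6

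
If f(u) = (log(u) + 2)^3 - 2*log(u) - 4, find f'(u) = (3*log(u)^2 + 12*log(u) + 10)/u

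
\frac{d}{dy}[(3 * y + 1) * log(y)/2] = (3*y*log(y) + 3*y + 1)/(2*y)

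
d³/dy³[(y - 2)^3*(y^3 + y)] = 120*y^3 - 360*y^2 + 312*y - 84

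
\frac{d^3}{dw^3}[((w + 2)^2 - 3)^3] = 120*w^3 + 720*w^2 + 1224*w + 528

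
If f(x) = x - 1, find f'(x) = 1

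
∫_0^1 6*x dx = 3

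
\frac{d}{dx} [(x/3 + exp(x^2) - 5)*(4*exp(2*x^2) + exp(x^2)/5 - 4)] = 16*x^2*exp(2*x^2)/3 + 2*x^2*exp(x^2)/15 + 24*x*exp(3*x^2) - 396*x*exp(2*x^2)/5 - 10*x*exp(x^2) + 4*exp(2*x^2)/3 + exp(x^2)/15 - 4/3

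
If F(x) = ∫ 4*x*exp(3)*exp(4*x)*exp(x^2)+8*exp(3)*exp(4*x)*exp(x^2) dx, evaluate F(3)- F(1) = -2*exp(8) + 2*exp(24)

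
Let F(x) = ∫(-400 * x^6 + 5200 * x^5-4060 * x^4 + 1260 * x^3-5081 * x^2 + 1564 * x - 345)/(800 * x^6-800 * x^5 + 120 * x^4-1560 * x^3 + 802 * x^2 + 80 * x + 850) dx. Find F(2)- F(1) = -log(146) - 1/2 + log(9629)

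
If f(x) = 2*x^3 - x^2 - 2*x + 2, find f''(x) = 12*x - 2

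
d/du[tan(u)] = cos(u)^(-2)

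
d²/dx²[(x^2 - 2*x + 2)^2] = 12*x^2 - 24*x + 16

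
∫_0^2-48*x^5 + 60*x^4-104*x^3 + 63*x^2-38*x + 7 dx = -438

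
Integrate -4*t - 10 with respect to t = -2*t^2 - 10*t + C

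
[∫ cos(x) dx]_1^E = -sin(1) + sin(E)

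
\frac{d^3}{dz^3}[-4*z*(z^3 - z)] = -96*z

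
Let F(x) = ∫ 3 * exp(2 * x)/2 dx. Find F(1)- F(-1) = -3*exp(-2)/4 + 3*exp(2)/4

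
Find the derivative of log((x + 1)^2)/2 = 1/(x + 1)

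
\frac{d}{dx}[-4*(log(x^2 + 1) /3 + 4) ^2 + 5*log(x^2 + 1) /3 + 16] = (-16*x*log(x^2 + 1) - 162*x)/(9*x^2 + 9)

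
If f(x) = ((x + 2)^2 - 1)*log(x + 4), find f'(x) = (2*x^2*log(x + 4) + x^2 + 12*x*log(x + 4) + 4*x + 16*log(x + 4) + 3)/(x + 4)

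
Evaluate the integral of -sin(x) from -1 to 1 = 0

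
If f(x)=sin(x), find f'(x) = cos(x)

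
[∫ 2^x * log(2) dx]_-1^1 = 3/2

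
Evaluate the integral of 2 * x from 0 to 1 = 1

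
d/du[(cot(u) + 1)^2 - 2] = -2*(1 + cos(u)/sin(u))/sin(u)^2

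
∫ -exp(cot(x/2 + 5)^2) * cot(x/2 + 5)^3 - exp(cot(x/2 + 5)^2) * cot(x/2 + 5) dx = exp(cot(x/2 + 5)^2) + C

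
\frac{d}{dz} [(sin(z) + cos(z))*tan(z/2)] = sqrt(2)*(sin(z + pi/4)/(2*cos(z/2)^2) + cos(z + pi/4)*tan(z/2))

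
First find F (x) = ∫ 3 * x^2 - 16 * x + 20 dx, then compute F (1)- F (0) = 13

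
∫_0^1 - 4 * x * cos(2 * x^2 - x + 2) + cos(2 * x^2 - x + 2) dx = -sin(3) + sin(2)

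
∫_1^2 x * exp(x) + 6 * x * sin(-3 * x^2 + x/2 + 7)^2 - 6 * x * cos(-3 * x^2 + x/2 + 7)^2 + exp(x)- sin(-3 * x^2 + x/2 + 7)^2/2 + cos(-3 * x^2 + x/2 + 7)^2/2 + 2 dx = -E - sin(8)/2 - sin(9)/2 + 2 + 2*exp(2)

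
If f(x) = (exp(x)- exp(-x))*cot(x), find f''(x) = (2*exp(2*x)*cot(x)^3 - 2*exp(2*x)*cot(x)^2 + 3*exp(2*x)*cot(x) - 2*exp(2*x) - 2*cot(x)^3 - 2*cot(x)^2 - 3*cot(x) - 2)*exp(-x)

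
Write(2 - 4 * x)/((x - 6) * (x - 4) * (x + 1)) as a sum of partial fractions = 6/(35*(x + 1)) + 7/(5*(x - 4)) - 11/(7*(x - 6))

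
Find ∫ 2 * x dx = x^2 + C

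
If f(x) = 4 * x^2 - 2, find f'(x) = 8*x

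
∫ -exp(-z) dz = exp(-z) + C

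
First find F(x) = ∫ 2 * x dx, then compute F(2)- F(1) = 3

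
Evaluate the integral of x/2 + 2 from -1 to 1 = 4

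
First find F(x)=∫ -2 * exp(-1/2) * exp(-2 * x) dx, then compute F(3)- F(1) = -exp(-5/2) + exp(-13/2)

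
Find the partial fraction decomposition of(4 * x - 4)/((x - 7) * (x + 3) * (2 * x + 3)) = 40/(51*(2*x + 3)) - 8/(15*(x + 3)) + 12/(85*(x - 7))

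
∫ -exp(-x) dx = exp(-x) + C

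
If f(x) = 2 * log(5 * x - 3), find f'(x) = 10/(5*x - 3)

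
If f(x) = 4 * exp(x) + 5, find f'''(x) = 4*exp(x)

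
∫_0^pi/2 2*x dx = pi^2/4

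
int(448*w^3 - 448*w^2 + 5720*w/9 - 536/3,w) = 112*w^4 - 448*w^3/3 + 2860*w^2/9 - 536*w/3 + C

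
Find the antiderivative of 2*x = x^2 + C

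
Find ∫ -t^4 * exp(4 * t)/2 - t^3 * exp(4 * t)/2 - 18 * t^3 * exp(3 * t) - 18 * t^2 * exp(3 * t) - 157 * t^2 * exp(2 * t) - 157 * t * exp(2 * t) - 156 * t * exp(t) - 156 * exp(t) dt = t^2*exp(2*t)/2 + 12*t*exp(t) - (t^2*exp(2*t) + 24*t*exp(t) + 28)^2/8 + C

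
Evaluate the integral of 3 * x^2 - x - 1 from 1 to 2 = 9/2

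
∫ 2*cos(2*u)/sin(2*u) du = log(sin(2*u)) + C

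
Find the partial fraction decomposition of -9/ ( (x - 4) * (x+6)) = 9/(10*(x + 6)) - 9/(10*(x - 4))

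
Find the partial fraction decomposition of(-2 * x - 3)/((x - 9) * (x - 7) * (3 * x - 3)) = -5/(144*(x - 1)) + 17/(36*(x - 7)) - 7/(16*(x - 9))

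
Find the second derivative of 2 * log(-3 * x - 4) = -18/(9*x^2 + 24*x + 16)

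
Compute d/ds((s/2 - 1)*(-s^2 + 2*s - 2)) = -3*s^2/2 + 4*s - 3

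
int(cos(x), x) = sin(x) + C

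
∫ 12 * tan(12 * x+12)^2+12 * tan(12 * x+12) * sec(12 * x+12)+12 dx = tan(12*x + 12) + sec(12*x + 12) + C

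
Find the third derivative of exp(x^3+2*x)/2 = 27*x^6*exp(x^3 + 2*x)/2 + 27*x^4*exp(x^3 + 2*x) + 27*x^3*exp(x^3 + 2*x) + 18*x^2*exp(x^3 + 2*x) + 18*x*exp(x^3 + 2*x) + 7*exp(x^3 + 2*x)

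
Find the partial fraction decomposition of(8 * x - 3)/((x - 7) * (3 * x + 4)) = 41/(25*(3*x + 4)) + 53/(25*(x - 7))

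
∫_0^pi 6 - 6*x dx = 3 - 3*(-1 + pi)^2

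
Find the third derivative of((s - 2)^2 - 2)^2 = 24*s - 48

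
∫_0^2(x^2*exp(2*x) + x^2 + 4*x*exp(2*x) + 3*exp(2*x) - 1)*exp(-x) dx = -9*exp(-2) + 9*exp(2)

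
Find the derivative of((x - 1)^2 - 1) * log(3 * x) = 2*x*log(x) + x + 2*x*log(3) - 2*log(x) - 2*log(3) - 2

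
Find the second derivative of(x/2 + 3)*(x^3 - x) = 6*x^2 + 18*x - 1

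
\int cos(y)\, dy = sin(y) + C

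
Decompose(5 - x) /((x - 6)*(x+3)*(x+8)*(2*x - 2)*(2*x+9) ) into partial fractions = -76/(4851*(2*x + 9)) + 13/(8820*(x + 8)) + 1/(135*(x + 3)) - 1/(990*(x - 1)) - 1/(26460*(x - 6))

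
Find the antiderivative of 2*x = x^2 + C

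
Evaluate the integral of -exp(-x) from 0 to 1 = -1 + exp(-1)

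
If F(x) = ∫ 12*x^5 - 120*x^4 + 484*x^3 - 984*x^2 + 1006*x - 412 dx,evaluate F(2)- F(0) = -140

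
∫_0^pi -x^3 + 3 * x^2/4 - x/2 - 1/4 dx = pi*(-pi^3 - pi - 1 + pi^2)/4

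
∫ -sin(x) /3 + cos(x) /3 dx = sqrt(2)*sin(x + pi/4)/3 + C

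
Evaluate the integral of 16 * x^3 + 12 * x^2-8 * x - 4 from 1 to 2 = 72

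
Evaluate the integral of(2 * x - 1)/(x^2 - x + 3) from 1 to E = -log(3) + log(-E + 3 + exp(2))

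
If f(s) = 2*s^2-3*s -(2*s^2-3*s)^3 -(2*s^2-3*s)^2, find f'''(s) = -960*s^3 + 2160*s^2 - 1392*s + 234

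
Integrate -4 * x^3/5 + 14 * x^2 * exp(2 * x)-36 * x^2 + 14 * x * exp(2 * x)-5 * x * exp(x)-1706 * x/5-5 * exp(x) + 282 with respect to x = x*(-x^3 - 60*x^2 + 35*x*exp(2*x) - 853*x - 25*exp(x) + 1410)/5 + C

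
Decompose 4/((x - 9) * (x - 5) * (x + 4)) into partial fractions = 4/(117*(x + 4)) - 1/(9*(x - 5)) + 1/(13*(x - 9))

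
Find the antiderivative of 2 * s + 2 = s^2 + 2*s + C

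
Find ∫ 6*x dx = 3*x^2 + C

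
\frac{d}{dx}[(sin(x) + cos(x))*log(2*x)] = sqrt(2)*(x*log(x)*cos(x + pi/4) + x*log(2)*cos(x + pi/4) + sin(x + pi/4))/x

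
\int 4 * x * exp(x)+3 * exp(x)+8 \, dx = (4*x - 1)*(exp(x) + 2) + C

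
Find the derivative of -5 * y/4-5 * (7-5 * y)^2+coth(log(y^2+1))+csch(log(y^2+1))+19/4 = -(1000*y^3 - 1395*y^2 + 1000*y + 8*y*cosh(log(y^2 + 1))/sinh(log(y^2 + 1))^2 + 8*y/sinh(log(y^2 + 1))^2 - 1395)/(4*(y^2 + 1))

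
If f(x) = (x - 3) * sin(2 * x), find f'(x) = 2*x*cos(2*x) + sin(2*x) - 6*cos(2*x)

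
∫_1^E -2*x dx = 1 - exp(2)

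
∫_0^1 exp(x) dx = -1 + E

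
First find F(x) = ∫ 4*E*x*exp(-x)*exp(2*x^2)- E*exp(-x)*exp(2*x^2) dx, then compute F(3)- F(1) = -exp(2) + exp(16)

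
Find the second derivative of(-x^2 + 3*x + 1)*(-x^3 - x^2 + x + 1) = 20*x^3 - 24*x^2 - 30*x + 2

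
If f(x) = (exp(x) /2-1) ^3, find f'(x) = 3*exp(3*x)/8 - 3*exp(2*x)/2 + 3*exp(x)/2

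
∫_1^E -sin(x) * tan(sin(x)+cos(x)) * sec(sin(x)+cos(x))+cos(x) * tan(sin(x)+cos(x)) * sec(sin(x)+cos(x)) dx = -sec(cos(1) + sin(1)) + sec(cos(E) + sin(E))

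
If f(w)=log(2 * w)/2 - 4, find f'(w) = 1/(2*w)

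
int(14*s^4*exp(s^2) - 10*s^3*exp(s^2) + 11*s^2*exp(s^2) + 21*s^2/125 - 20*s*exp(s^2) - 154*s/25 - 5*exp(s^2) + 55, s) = -s + 7*(s - 20)^3/125 + 7*(s - 20)^2/25 + (7*s^3 - 5*s^2 - 5*s - 5)*exp(s^2) + C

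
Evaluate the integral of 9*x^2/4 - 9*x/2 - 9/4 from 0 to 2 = -15/2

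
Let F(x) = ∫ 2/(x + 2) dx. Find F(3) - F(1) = -log(9) + log(25)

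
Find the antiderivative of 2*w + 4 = w^2 + 4*w + C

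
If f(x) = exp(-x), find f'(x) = -exp(-x)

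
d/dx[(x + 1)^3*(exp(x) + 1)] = x^3*exp(x) + 6*x^2*exp(x) + 3*x^2 + 9*x*exp(x) + 6*x + 4*exp(x) + 3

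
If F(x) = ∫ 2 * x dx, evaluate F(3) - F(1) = 8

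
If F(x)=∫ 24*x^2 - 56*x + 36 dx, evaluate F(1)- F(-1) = 88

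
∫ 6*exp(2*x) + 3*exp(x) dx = 3*(exp(x) + 1)*exp(x) + C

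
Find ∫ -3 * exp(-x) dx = 3*exp(-x) + C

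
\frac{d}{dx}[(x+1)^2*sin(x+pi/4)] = x^2*cos(x + pi/4) + 2*x*sin(x + pi/4) + 2*x*cos(x + pi/4) + 2*sin(x + pi/4) + cos(x + pi/4)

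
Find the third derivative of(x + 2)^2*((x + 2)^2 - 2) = 24*x + 48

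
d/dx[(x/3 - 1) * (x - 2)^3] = 4*x^3/3 - 9*x^2 + 20*x - 44/3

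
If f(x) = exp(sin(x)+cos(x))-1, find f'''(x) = (-sqrt(2)*sin(3*x + pi/4)/2 - 3*cos(2*x) + sqrt(2)*cos(x + pi/4)/2)*exp(sin(x))*exp(cos(x))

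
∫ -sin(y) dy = cos(y) + C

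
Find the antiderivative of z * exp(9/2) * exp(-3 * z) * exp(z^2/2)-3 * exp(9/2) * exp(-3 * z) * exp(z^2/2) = exp((z - 3)^2/2) + C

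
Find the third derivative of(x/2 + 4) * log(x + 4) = (4 - x)/(2*x^3 + 24*x^2 + 96*x + 128)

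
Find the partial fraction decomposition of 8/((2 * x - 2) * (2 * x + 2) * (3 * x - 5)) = 9/(8*(3*x - 5)) + 1/(8*(x + 1)) - 1/(2*(x - 1))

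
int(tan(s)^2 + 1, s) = tan(s) + C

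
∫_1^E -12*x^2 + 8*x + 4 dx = -4*exp(3) - 4 + 4*E + 4*exp(2)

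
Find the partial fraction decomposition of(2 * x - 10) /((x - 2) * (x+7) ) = 8/(3*(x + 7)) - 2/(3*(x - 2))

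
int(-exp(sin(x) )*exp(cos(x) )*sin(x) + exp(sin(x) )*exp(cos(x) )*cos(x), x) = exp(sqrt(2)*sin(x + pi/4)) + C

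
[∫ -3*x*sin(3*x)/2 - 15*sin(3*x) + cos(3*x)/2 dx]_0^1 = 11*cos(3)/2 - 5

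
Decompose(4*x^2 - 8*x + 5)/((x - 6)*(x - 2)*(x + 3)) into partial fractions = 13/(9*(x + 3)) - 1/(4*(x - 2)) + 101/(36*(x - 6))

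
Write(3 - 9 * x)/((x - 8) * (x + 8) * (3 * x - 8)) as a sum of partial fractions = 189/(512*(3*x - 8)) + 75/(512*(x + 8)) - 69/(256*(x - 8))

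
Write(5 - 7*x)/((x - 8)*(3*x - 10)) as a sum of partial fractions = 55/(14*(3*x - 10)) - 51/(14*(x - 8))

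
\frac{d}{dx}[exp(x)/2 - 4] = exp(x)/2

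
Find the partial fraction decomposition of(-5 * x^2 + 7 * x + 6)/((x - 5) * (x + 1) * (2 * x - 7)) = 41/(9*(2*x - 7)) - 1/(9*(x + 1)) - 14/(3*(x - 5))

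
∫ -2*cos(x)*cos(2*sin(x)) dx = -sin(2*sin(x)) + C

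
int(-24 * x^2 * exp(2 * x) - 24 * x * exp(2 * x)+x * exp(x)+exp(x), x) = x*(-12*x*exp(x) + 1)*exp(x) + C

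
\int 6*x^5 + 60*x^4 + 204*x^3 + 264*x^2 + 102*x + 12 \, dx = x^6 + 12*x^5 + 51*x^4 + 88*x^3 + 51*x^2 + 12*x + C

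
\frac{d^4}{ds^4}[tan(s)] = 24*tan(s)^5 + 40*tan(s)^3 + 16*tan(s)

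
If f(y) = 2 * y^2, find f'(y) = 4*y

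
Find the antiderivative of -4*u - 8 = -2*u^2 - 8*u + C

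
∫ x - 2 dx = x^2/2 - 2*x + C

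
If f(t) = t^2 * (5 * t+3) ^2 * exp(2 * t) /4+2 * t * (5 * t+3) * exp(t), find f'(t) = 25*t^4*exp(2*t)/2 + 40*t^3*exp(2*t) + 27*t^2*exp(2*t) + 10*t^2*exp(t) + 9*t*exp(2*t)/2 + 26*t*exp(t) + 6*exp(t)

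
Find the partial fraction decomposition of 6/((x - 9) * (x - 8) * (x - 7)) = 3/(x - 7) - 6/(x - 8) + 3/(x - 9)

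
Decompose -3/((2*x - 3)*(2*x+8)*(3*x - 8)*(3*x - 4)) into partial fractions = -27/(128*(3*x - 4)) - 27/(1120*(3*x - 8)) + 12/(77*(2*x - 3)) + 3/(7040*(x + 4))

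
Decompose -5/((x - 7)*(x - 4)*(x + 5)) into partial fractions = -5/(108*(x + 5)) + 5/(27*(x - 4)) - 5/(36*(x - 7))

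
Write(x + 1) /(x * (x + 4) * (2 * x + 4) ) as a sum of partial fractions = -3/(16*(x + 4)) + 1/(8*(x + 2)) + 1/(16*x)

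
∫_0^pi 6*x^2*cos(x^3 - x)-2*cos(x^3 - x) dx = -2*sin(pi^3)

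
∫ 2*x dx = x^2 + C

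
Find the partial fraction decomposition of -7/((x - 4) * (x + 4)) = 7/(8*(x + 4)) - 7/(8*(x - 4))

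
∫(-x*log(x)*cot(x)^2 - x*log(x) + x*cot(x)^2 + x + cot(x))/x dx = (log(x) - 1)*cot(x) + C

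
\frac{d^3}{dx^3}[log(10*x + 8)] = 250/(125*x^3 + 300*x^2 + 240*x + 64)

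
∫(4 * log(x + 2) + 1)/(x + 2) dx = (2*log(x + 2) + 1)*log(x + 2) + C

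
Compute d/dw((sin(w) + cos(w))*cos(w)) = sqrt(2)*cos(2*w + pi/4)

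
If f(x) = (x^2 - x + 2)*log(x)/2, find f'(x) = (2*x^2*log(x) + x^2 - x*log(x) - x + 2)/(2*x)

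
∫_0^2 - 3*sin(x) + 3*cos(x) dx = -3 + 3*cos(2) + 3*sin(2)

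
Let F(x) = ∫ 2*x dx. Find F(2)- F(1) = 3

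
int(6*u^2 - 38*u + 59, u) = 2*u^3 - 19*u^2 + 59*u + C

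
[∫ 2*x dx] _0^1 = 1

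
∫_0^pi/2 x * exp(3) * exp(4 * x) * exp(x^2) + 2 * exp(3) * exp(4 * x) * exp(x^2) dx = -exp(3)/2 + exp(-1 + (pi/2 + 2)^2)/2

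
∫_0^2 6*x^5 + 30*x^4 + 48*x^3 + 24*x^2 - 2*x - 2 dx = 504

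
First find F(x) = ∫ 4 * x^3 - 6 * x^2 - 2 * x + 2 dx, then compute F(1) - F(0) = 0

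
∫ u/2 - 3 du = u^2/4 - 3*u + C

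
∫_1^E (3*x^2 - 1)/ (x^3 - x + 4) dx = -log(4) + log(-E + 4 + exp(3))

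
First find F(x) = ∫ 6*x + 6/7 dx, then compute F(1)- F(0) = 27/7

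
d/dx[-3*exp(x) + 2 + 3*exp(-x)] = (-3*exp(2*x) - 3)*exp(-x)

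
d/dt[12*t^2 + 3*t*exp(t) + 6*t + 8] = 3*t*exp(t) + 24*t + 3*exp(t) + 6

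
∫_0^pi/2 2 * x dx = pi^2/4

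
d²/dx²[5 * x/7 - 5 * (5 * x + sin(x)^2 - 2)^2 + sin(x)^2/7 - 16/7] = -100*x*cos(2*x) + 20*(1 - cos(2*x))^2 - 100*sin(2*x) + 492*cos(2*x)/7 - 280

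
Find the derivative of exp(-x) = -exp(-x)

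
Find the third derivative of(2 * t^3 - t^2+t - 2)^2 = 480*t^3 - 240*t^2 + 120*t - 60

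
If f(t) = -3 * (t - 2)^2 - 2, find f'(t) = 12 - 6*t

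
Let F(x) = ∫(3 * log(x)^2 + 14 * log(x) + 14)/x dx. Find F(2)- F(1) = -12 - 2*log(2) + (log(2) + 2)^2 + (log(2) + 2)^3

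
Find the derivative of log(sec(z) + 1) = tan(z)*sec(z)/(sec(z) + 1)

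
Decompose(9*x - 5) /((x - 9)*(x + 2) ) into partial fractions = 23/(11*(x + 2)) + 76/(11*(x - 9))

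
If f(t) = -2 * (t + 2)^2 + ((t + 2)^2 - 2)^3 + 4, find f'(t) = 6*t^5 + 60*t^4 + 216*t^3 + 336*t^2 + 212*t + 40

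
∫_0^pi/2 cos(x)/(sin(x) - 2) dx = -log(2)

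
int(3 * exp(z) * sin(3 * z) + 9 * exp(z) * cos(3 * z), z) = 3*exp(z)*sin(3*z) + C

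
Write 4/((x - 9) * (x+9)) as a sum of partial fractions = -2/(9*(x + 9)) + 2/(9*(x - 9))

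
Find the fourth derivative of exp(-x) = exp(-x)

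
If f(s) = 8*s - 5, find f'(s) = 8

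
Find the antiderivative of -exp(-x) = exp(-x) + C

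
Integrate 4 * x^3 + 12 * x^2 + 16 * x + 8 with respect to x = x^4 + 4*x^3 + 8*x^2 + 8*x + C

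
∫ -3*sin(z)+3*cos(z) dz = 3*sqrt(2)*sin(z + pi/4) + C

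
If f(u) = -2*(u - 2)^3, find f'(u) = -6*u^2 + 24*u - 24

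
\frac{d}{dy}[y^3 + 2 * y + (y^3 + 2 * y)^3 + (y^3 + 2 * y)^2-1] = 9*y^8 + 42*y^6 + 6*y^5 + 60*y^4 + 16*y^3 + 27*y^2 + 8*y + 2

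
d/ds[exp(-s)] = -exp(-s)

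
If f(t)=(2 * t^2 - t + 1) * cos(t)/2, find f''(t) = -t^2*cos(t) - 4*t*sin(t) + t*cos(t)/2 + sin(t) + 3*cos(t)/2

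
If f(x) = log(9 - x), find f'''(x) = 2/(x^3 - 27*x^2 + 243*x - 729)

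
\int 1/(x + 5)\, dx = log(x + 5) + C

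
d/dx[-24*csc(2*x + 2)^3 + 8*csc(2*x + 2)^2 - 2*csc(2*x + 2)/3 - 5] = 144*cot(2*x + 2)*csc(2*x + 2)^3 - 32*cot(2*x + 2)*csc(2*x + 2)^2 + 4*cot(2*x + 2)*csc(2*x + 2)/3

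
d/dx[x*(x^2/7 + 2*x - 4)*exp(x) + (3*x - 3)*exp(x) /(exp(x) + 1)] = (x^3*exp(3*x) + 2*x^3*exp(2*x) + x^3*exp(x) + 17*x^2*exp(3*x) + 34*x^2*exp(2*x) + 17*x^2*exp(x) + 21*x*exp(x) - 28*exp(3*x) - 35*exp(2*x) - 28*exp(x))/(7*exp(2*x) + 14*exp(x) + 7)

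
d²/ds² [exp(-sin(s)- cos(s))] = (-sin(2*s) + sqrt(2)*sin(s + pi/4) + 1)*exp(-sqrt(2)*sin(s + pi/4))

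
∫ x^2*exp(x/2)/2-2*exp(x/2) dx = (x - 2)^2*exp(x/2) + C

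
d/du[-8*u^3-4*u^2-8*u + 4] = -24*u^2 - 8*u - 8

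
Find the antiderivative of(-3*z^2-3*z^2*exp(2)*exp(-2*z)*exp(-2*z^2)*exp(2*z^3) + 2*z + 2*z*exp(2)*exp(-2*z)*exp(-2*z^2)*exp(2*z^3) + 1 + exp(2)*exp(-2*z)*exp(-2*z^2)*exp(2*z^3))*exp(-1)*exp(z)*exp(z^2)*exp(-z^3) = -2*sinh(z^3 - z^2 - z + 1) + C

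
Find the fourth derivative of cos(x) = cos(x)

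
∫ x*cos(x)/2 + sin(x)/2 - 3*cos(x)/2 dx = (x - 3)*sin(x)/2 + C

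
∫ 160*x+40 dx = 80*x^2 + 40*x + C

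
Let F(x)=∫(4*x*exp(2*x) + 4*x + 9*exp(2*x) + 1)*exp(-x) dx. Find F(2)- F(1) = -9*E - 13*exp(-2) + 9*exp(-1) + 13*exp(2)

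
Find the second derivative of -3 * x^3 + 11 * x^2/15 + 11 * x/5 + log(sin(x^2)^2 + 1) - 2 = 2*(360*x^2*cos(2*x^2) - 120*x^2 - 135*x*(1 - cos(2*x^2))^2 + 540*x*cos(2*x^2) - 1080*x + 11*(1 - cos(2*x^2))^2 + 90*sin(2*x^2) - 15*sin(4*x^2) - 44*cos(2*x^2) + 88)/(15*(3 - cos(2*x^2))^2)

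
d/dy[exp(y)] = exp(y)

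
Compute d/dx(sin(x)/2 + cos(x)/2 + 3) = -sin(x)/2 + cos(x)/2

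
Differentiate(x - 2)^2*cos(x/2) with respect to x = -x^2*sin(x/2)/2 + 2*x*sin(x/2) + 2*x*cos(x/2) - 2*sin(x/2) - 4*cos(x/2)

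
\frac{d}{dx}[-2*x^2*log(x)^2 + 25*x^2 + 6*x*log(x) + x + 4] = -4*x*log(x)^2 - 4*x*log(x) + 50*x + 6*log(x) + 7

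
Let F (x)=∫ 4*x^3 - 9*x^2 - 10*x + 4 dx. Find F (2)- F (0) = -20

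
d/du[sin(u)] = cos(u)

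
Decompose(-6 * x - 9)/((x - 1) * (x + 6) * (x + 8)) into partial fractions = 13/(6*(x + 8)) - 27/(14*(x + 6)) - 5/(21*(x - 1))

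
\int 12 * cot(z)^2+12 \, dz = -12*cot(z) + C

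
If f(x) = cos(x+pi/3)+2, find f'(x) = -sin(x + pi/3)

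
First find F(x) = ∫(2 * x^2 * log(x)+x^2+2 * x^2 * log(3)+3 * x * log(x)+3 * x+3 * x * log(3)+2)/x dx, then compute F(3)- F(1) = 34*log(3)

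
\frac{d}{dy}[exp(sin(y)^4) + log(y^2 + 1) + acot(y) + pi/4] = (4*y^2*exp(sin(y)^4)*sin(y)^3*cos(y) + 2*y + 4*exp(sin(y)^4)*sin(y)^3*cos(y) - 1)/(y^2 + 1)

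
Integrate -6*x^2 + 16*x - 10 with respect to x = -2*x^3 + 8*x^2 - 10*x + C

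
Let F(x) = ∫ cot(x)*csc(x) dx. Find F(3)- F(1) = -csc(3) + csc(1)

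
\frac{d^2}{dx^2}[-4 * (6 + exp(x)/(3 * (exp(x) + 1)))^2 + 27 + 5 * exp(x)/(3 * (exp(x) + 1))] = (137*exp(3*x) - 16*exp(2*x) - 129*exp(x))/(9*exp(4*x) + 36*exp(3*x) + 54*exp(2*x) + 36*exp(x) + 9)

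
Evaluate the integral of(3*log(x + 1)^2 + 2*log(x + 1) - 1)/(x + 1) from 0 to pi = -log(1 + pi) + log(1 + pi)^2 + log(1 + pi)^3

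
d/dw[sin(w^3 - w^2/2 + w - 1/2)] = (3*w^2 - w + 1)*cos(w^3 - w^2/2 + w - 1/2)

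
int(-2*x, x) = -x^2 + C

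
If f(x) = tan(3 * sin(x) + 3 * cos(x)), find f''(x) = 3*(-6*sin(2*x)*sin(3*sqrt(2)*sin(x + pi/4))/cos(3*sqrt(2)*sin(x + pi/4)) + 6*sin(3*sqrt(2)*sin(x + pi/4))/cos(3*sqrt(2)*sin(x + pi/4)) - sqrt(2)*sin(x + pi/4))/cos(3*sqrt(2)*sin(x + pi/4))^2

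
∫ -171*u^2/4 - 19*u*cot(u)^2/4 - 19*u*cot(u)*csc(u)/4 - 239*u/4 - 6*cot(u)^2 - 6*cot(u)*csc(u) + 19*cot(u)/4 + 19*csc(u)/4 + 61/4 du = (19*u/4 + 6)*(-3*u^2 - 2*u + cot(u) + csc(u) + 7) + C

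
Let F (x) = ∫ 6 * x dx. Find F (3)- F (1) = 24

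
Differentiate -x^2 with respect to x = -2*x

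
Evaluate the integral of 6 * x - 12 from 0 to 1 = -9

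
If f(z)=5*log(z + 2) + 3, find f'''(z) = 10/(z^3 + 6*z^2 + 12*z + 8)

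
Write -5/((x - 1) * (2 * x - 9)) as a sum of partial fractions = -10/(7*(2*x - 9)) + 5/(7*(x - 1))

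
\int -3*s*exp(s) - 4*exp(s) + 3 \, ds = (1 - exp(s))*(3*s + 1) + C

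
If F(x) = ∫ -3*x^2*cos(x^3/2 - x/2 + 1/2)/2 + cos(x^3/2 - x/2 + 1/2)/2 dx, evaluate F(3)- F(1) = -sin(25/2) + sin(1/2)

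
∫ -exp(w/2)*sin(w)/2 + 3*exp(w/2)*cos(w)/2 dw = sqrt(2)*exp(w/2)*sin(w + pi/4) + C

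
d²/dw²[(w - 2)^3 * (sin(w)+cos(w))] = -w^3*sin(w) - w^3*cos(w) + 12*w^2*cos(w) + 18*w*sin(w) - 30*w*cos(w) - 28*sin(w) + 20*cos(w)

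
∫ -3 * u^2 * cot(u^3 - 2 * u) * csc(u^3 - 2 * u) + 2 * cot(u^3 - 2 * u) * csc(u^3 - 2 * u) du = csc(u*(u^2 - 2)) + C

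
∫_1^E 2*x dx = -1 + exp(2)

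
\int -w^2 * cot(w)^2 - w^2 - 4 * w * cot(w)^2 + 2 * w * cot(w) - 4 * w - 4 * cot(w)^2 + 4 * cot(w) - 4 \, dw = (w + 2)^2*cot(w) + C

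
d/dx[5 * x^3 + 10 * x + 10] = 15*x^2 + 10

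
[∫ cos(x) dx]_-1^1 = 2*sin(1)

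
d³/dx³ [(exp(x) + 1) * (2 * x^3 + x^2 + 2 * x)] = 2*x^3*exp(x) + 19*x^2*exp(x) + 44*x*exp(x) + 24*exp(x) + 12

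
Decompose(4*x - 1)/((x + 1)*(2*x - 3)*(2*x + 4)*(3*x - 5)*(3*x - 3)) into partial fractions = 153/(352*(3*x - 5)) - 8/(21*(2*x - 3)) - 1/(154*(x + 2)) + 1/(96*(x + 1)) + 1/(24*(x - 1))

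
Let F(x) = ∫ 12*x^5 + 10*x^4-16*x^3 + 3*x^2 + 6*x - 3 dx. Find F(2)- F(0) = 142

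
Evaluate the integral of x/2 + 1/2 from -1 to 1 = 1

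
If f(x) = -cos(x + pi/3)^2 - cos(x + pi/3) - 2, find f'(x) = sin(x + pi/3) + cos(2*x + pi/6)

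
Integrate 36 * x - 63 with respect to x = 18*x^2 - 63*x + C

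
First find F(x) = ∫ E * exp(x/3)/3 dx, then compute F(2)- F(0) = -E + exp(5/3)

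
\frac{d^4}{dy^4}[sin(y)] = sin(y)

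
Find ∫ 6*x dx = 3*x^2 + C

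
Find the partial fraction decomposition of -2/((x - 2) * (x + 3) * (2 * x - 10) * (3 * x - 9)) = 1/(720*(x + 3)) - 1/(45*(x - 2)) + 1/(36*(x - 3)) - 1/(144*(x - 5))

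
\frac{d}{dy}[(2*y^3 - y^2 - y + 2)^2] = 24*y^5 - 20*y^4 - 12*y^3 + 30*y^2 - 6*y - 4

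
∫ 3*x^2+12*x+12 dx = x^3 + 6*x^2 + 12*x + C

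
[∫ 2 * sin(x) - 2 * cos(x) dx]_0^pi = 4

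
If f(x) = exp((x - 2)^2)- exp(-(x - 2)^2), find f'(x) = (2*x*exp(2*x^2 - 8*x + 8) + 2*x - 4*exp(2*x^2 - 8*x + 8) - 4)*exp(-x^2 + 4*x - 4)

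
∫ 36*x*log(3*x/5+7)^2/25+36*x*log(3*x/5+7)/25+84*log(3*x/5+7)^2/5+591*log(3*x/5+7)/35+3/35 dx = (3*x + 35)*(14*(3*x + 35)*log(3*x/5 + 7) + 5)*log(3*x/5 + 7)/175 + C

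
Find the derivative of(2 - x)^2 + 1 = 2*x - 4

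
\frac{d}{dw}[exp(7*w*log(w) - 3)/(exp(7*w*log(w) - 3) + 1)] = (7*exp(7*w*log(w) - 3)*log(w) + 7*exp(7*w*log(w) - 3))/(exp(-6)*exp(14*w*log(w)) + 2*exp(-3)*exp(7*w*log(w)) + 1)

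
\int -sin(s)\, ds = cos(s) + C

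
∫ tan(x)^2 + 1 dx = tan(x) + C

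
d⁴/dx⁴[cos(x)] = cos(x)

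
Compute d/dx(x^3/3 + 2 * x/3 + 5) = x^2 + 2/3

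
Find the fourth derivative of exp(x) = exp(x)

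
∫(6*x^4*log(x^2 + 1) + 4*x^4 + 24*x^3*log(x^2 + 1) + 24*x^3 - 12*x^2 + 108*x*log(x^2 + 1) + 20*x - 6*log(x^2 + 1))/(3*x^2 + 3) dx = (2*x^3 + 12*x^2 - 6*x + 21*log(x^2 + 1) + 10)*log(x^2 + 1)/3 + C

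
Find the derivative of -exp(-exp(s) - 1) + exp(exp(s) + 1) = (exp(s) + exp(s + 2*exp(s) + 2))*exp(-exp(s) - 1)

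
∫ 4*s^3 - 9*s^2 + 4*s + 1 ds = s^4 - 3*s^3 + 2*s^2 + s + C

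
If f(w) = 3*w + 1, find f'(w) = 3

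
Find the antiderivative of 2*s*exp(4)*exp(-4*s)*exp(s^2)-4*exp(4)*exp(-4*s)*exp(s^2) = exp((s - 2)^2) + C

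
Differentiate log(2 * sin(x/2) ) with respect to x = 1/(2*tan(x/2))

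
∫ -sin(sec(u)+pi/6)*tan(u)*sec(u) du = cos(sec(u) + pi/6) + C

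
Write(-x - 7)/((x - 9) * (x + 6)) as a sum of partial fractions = 1/(15*(x + 6)) - 16/(15*(x - 9))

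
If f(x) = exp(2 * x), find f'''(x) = 8*exp(2*x)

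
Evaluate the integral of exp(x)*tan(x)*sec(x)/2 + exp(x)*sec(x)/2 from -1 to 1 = (E - exp(-1))/(2*cos(1))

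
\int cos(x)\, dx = sin(x) + C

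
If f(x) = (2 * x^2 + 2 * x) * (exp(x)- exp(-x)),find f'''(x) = (2*x^2*exp(2*x) + 2*x^2 + 14*x*exp(2*x) - 10*x + 18*exp(2*x) + 6)*exp(-x)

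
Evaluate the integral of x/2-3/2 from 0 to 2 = -2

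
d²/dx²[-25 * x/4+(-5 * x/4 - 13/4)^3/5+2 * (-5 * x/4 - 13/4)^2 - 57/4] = 5/32 - 75*x/32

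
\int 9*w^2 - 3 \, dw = 3*w^3 - 3*w + C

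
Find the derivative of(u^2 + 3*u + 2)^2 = 4*u^3 + 18*u^2 + 26*u + 12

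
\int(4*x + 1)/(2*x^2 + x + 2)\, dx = log(2*x^2 + x + 2) + C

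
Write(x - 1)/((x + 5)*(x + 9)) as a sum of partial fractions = 5/(2*(x + 9)) - 3/(2*(x + 5))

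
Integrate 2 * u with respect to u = u^2 + C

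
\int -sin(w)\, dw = cos(w) + C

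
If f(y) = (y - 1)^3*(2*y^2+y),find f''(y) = 40*y^3 - 60*y^2 + 18*y + 2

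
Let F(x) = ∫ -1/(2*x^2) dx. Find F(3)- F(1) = -1/3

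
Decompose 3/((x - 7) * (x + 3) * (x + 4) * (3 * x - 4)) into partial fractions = -81/(3536*(3*x - 4)) - 3/(176*(x + 4)) + 3/(130*(x + 3)) + 3/(1870*(x - 7))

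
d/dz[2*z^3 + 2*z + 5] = 6*z^2 + 2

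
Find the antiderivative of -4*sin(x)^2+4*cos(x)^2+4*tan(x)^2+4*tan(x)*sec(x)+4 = 2*sin(2*x) + 4*tan(x) + 4*sec(x) + C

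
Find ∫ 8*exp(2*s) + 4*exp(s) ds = (2*exp(s) + 1)^2 + C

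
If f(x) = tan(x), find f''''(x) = 24*tan(x)^5 + 40*tan(x)^3 + 16*tan(x)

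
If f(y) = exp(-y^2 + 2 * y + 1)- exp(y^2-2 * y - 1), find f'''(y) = (-8*y^3*exp(-2*y^2 + 4*y + 2) - 8*y^3 + 24*y^2*exp(-2*y^2 + 4*y + 2) + 24*y^2 - 12*y*exp(-2*y^2 + 4*y + 2) - 36*y - 4*exp(-2*y^2 + 4*y + 2) + 20)*exp(y^2 - 2*y - 1)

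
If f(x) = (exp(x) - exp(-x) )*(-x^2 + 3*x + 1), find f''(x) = (-x^2*exp(2*x) + x^2 - x*exp(2*x) - 7*x + 5*exp(2*x) + 7)*exp(-x)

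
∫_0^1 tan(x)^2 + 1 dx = tan(1)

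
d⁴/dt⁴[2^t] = 2^t*log(2)^4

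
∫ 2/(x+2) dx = 2*log(x + 2) + C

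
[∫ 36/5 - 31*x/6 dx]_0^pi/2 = -31*pi^2/48 + 18*pi/5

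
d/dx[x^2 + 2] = 2*x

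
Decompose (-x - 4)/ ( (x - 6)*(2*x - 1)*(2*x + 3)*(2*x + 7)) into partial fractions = 1/(608*(2*x + 7)) - 1/(48*(2*x + 3)) + 9/(352*(2*x - 1)) - 2/(627*(x - 6))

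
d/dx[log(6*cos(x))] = -tan(x)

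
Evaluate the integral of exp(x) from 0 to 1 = -1 + E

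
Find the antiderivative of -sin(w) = cos(w) + C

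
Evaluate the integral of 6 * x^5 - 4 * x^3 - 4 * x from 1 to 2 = 42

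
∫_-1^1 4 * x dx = 0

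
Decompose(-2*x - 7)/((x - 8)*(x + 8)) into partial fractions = -9/(16*(x + 8)) - 23/(16*(x - 8))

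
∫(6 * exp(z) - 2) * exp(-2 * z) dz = (3 - exp(-z))^2 + C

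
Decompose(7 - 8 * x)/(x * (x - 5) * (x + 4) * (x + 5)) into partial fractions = -47/(50*(x + 5)) + 13/(12*(x + 4)) - 11/(150*(x - 5)) - 7/(100*x)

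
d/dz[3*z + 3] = 3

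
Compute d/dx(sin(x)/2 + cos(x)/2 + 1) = -sin(x)/2 + cos(x)/2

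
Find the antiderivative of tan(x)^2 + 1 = tan(x) + C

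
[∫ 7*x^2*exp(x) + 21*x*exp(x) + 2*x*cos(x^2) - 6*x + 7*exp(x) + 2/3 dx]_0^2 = -32/3 + sin(4) + 42*exp(2)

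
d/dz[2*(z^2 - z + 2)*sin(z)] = 2*z^2*cos(z) + 4*z*sin(z) - 2*z*cos(z) - 2*sin(z) + 4*cos(z)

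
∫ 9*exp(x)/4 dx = 9*exp(x)/4 + C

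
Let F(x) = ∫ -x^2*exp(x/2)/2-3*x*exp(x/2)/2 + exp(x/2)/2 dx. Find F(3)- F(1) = -7*exp(3/2) + exp(1/2)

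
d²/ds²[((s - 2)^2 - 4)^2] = 12*s^2 - 48*s + 32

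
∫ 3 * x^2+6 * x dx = x^3 + 3*x^2 + C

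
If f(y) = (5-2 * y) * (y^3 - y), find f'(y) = -8*y^3 + 15*y^2 + 4*y - 5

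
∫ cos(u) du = sin(u) + C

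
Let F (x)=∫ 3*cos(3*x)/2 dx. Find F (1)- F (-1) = sin(3)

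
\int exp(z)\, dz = exp(z) + C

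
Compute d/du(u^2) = 2*u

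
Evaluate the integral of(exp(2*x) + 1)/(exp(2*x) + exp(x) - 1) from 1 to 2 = -log(-exp(-1) + 1 + E) + log(-exp(-2) + 1 + exp(2))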